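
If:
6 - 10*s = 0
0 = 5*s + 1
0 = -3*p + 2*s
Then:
No Solution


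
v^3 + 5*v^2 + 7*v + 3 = (v + 1)^2*(v + 3)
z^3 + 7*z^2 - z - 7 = (z - 1)*(z + 1)*(z + 7)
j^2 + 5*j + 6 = (j + 2)*(j + 3)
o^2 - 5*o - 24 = (o - 8)*(o + 3)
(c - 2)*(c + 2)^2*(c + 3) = c^4 + 5*c^3 + 2*c^2 - 20*c - 24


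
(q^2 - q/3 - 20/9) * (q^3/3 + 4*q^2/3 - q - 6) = q^5/3 + 11*q^4/9 - 59*q^3/27 - 233*q^2/27 + 38*q/9 + 40/3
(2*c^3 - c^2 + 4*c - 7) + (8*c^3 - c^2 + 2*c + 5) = 10*c^3 - 2*c^2 + 6*c - 2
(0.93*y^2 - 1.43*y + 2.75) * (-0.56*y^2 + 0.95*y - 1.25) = -0.5208*y^4 + 1.6843*y^3 - 4.061*y^2 + 4.4*y - 3.4375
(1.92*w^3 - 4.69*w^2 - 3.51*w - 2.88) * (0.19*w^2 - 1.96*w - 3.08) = 0.3648*w^5 - 4.6543*w^4 + 2.6119*w^3 + 20.7776*w^2 + 16.4556*w + 8.8704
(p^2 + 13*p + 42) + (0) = p^2 + 13*p + 42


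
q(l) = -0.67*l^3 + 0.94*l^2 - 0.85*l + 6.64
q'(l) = -2.01*l^2 + 1.88*l - 0.85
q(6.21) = -122.84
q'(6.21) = -66.69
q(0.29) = 6.46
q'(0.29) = -0.47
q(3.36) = -11.02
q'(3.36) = -17.23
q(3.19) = -8.26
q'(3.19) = -15.31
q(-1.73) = 14.39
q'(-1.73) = -10.12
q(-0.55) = 7.50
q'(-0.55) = -2.49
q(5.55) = -83.66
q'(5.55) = -52.33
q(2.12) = 2.68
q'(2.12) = -5.90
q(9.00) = -413.30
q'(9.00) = -146.74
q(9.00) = -413.30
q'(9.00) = -146.74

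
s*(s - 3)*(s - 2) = s^3 - 5*s^2 + 6*s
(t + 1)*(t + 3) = t^2 + 4*t + 3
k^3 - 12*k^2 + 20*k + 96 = (k - 8)*(k - 6)*(k + 2)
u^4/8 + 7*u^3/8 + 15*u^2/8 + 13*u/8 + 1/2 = (u/4 + 1/4)*(u/2 + 1/2)*(u + 1)*(u + 4)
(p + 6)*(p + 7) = p^2 + 13*p + 42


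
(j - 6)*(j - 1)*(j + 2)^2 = j^4 - 3*j^3 - 18*j^2 - 4*j + 24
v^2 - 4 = (v - 2)*(v + 2)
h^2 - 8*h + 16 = (h - 4)^2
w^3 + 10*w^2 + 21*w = w*(w + 3)*(w + 7)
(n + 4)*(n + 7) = n^2 + 11*n + 28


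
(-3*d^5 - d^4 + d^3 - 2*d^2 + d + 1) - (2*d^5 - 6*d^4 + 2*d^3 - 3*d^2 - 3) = -5*d^5 + 5*d^4 - d^3 + d^2 + d + 4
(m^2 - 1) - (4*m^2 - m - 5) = -3*m^2 + m + 4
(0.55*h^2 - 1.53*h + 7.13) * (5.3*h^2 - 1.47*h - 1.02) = 2.915*h^4 - 8.9175*h^3 + 39.4771*h^2 - 8.9205*h - 7.2726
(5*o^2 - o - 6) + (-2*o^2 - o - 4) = 3*o^2 - 2*o - 10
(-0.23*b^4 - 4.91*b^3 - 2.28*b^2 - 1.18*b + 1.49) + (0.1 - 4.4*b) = -0.23*b^4 - 4.91*b^3 - 2.28*b^2 - 5.58*b + 1.59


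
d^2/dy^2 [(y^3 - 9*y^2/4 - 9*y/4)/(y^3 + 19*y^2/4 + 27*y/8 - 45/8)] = 8*(-896*y^6 - 2160*y^5 + 3132*y^4 - 7371*y^3 - 40095*y^2 - 10935*y - 14580)/(512*y^9 + 7296*y^8 + 39840*y^7 + 95480*y^6 + 52380*y^5 - 170154*y^4 - 208737*y^3 + 132435*y^2 + 164025*y - 91125)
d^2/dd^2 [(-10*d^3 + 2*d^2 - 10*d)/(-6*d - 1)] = 4*(180*d^3 + 90*d^2 + 15*d - 31)/(216*d^3 + 108*d^2 + 18*d + 1)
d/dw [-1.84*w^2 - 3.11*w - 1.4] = -3.68*w - 3.11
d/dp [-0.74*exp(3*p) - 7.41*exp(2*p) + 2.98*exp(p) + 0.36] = (-2.22*exp(2*p) - 14.82*exp(p) + 2.98)*exp(p)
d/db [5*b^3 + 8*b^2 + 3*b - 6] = 15*b^2 + 16*b + 3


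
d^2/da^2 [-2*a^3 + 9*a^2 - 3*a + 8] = 18 - 12*a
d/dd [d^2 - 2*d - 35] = 2*d - 2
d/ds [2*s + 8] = 2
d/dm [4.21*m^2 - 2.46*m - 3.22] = 8.42*m - 2.46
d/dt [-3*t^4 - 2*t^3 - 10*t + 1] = -12*t^3 - 6*t^2 - 10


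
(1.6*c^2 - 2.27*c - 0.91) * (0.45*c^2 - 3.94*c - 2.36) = 0.72*c^4 - 7.3255*c^3 + 4.7583*c^2 + 8.9426*c + 2.1476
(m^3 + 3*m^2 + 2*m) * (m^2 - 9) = m^5 + 3*m^4 - 7*m^3 - 27*m^2 - 18*m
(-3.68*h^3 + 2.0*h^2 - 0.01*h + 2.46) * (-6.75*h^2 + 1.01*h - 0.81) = 24.84*h^5 - 17.2168*h^4 + 5.0683*h^3 - 18.2351*h^2 + 2.4927*h - 1.9926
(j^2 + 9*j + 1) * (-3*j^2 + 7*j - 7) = -3*j^4 - 20*j^3 + 53*j^2 - 56*j - 7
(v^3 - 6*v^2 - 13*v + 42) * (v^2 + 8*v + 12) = v^5 + 2*v^4 - 49*v^3 - 134*v^2 + 180*v + 504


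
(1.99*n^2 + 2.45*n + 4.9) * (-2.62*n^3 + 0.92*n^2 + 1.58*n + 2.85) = -5.2138*n^5 - 4.5882*n^4 - 7.4398*n^3 + 14.0505*n^2 + 14.7245*n + 13.965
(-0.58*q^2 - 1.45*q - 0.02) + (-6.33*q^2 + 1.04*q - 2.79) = -6.91*q^2 - 0.41*q - 2.81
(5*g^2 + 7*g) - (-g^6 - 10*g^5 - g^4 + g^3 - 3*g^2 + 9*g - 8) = g^6 + 10*g^5 + g^4 - g^3 + 8*g^2 - 2*g + 8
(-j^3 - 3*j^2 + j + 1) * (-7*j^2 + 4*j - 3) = 7*j^5 + 17*j^4 - 16*j^3 + 6*j^2 + j - 3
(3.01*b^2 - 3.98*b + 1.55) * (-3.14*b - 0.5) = -9.4514*b^3 + 10.9922*b^2 - 2.877*b - 0.775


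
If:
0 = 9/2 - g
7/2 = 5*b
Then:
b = 7/10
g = 9/2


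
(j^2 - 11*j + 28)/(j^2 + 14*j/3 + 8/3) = 3*(j^2 - 11*j + 28)/(3*j^2 + 14*j + 8)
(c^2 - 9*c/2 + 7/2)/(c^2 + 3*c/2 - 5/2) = (2*c - 7)/(2*c + 5)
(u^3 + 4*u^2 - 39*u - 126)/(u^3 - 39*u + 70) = (u^2 - 3*u - 18)/(u^2 - 7*u + 10)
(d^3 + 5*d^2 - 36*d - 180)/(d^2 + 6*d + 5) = (d^2 - 36)/(d + 1)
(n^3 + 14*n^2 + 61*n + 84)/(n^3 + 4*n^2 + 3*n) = (n^2 + 11*n + 28)/(n*(n + 1))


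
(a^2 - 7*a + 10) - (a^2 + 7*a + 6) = 4 - 14*a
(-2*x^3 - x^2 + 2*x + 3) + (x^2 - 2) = -2*x^3 + 2*x + 1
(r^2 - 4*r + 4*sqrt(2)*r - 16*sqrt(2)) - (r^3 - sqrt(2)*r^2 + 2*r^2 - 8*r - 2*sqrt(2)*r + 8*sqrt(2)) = -r^3 - r^2 + sqrt(2)*r^2 + 4*r + 6*sqrt(2)*r - 24*sqrt(2)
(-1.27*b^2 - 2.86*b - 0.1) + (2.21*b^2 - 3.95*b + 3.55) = 0.94*b^2 - 6.81*b + 3.45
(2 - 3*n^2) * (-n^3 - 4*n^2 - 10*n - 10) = 3*n^5 + 12*n^4 + 28*n^3 + 22*n^2 - 20*n - 20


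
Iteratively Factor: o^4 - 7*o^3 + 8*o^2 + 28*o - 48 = (o - 2)*(o^3 - 5*o^2 - 2*o + 24) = (o - 4)*(o - 2)*(o^2 - o - 6) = (o - 4)*(o - 3)*(o - 2)*(o + 2)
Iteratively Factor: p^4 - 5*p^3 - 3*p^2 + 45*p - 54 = (p - 3)*(p^3 - 2*p^2 - 9*p + 18) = (p - 3)*(p - 2)*(p^2 - 9) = (p - 3)^2*(p - 2)*(p + 3)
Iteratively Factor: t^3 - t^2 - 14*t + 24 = (t + 4)*(t^2 - 5*t + 6) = (t - 2)*(t + 4)*(t - 3)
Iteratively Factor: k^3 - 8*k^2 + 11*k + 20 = (k - 4)*(k^2 - 4*k - 5) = (k - 4)*(k + 1)*(k - 5)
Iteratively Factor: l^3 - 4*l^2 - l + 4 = (l - 1)*(l^2 - 3*l - 4) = (l - 4)*(l - 1)*(l + 1)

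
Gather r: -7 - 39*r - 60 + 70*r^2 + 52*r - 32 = 70*r^2 + 13*r - 99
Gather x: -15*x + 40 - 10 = 30 - 15*x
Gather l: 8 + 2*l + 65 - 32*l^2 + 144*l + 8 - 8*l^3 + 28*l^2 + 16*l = -8*l^3 - 4*l^2 + 162*l + 81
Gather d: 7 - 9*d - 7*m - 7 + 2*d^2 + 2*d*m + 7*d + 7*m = 2*d^2 + d*(2*m - 2)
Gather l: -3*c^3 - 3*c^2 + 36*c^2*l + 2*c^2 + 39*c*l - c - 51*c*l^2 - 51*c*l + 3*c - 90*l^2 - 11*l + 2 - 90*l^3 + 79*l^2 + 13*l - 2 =-3*c^3 - c^2 + 2*c - 90*l^3 + l^2*(-51*c - 11) + l*(36*c^2 - 12*c + 2)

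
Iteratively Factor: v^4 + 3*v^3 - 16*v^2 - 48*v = (v + 3)*(v^3 - 16*v) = (v - 4)*(v + 3)*(v^2 + 4*v) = v*(v - 4)*(v + 3)*(v + 4)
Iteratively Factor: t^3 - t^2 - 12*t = (t + 3)*(t^2 - 4*t) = (t - 4)*(t + 3)*(t)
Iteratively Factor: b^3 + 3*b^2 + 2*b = (b + 2)*(b^2 + b) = b*(b + 2)*(b + 1)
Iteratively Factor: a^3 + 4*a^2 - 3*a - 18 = (a + 3)*(a^2 + a - 6) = (a - 2)*(a + 3)*(a + 3)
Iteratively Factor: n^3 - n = (n - 1)*(n^2 + n) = (n - 1)*(n + 1)*(n)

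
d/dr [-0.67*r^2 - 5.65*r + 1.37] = -1.34*r - 5.65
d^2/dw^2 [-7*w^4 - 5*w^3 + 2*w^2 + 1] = -84*w^2 - 30*w + 4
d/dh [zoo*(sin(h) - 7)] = zoo*cos(h)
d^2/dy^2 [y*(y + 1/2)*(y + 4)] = 6*y + 9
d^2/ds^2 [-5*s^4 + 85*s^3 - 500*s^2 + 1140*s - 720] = -60*s^2 + 510*s - 1000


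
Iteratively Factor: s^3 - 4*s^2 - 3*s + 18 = (s + 2)*(s^2 - 6*s + 9) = (s - 3)*(s + 2)*(s - 3)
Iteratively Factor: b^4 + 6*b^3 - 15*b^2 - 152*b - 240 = (b + 3)*(b^3 + 3*b^2 - 24*b - 80) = (b + 3)*(b + 4)*(b^2 - b - 20) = (b - 5)*(b + 3)*(b + 4)*(b + 4)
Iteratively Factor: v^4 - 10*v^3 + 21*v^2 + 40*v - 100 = (v - 5)*(v^3 - 5*v^2 - 4*v + 20) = (v - 5)*(v - 2)*(v^2 - 3*v - 10) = (v - 5)*(v - 2)*(v + 2)*(v - 5)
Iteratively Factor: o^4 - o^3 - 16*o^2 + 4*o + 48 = (o - 4)*(o^3 + 3*o^2 - 4*o - 12) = (o - 4)*(o + 2)*(o^2 + o - 6) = (o - 4)*(o + 2)*(o + 3)*(o - 2)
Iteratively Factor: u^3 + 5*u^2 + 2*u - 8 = (u - 1)*(u^2 + 6*u + 8) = (u - 1)*(u + 4)*(u + 2)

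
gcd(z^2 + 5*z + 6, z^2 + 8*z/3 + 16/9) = 1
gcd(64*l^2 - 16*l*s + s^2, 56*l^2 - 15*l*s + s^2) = -8*l + s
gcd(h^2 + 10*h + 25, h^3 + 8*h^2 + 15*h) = h + 5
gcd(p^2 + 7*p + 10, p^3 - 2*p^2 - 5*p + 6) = p + 2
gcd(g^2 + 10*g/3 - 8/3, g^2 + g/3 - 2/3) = g - 2/3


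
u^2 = u^2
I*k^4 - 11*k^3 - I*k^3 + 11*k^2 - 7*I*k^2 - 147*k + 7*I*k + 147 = (k - 3*I)*(k + 7*I)^2*(I*k - I)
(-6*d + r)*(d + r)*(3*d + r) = -18*d^3 - 21*d^2*r - 2*d*r^2 + r^3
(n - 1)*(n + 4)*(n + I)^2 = n^4 + 3*n^3 + 2*I*n^3 - 5*n^2 + 6*I*n^2 - 3*n - 8*I*n + 4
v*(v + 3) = v^2 + 3*v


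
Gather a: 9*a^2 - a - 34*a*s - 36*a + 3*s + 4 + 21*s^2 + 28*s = 9*a^2 + a*(-34*s - 37) + 21*s^2 + 31*s + 4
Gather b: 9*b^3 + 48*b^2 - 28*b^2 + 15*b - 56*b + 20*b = 9*b^3 + 20*b^2 - 21*b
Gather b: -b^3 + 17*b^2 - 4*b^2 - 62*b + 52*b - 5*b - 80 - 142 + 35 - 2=-b^3 + 13*b^2 - 15*b - 189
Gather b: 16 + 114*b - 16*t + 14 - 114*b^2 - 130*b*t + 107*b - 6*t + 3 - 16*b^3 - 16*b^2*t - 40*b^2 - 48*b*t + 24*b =-16*b^3 + b^2*(-16*t - 154) + b*(245 - 178*t) - 22*t + 33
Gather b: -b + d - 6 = -b + d - 6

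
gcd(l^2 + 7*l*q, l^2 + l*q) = l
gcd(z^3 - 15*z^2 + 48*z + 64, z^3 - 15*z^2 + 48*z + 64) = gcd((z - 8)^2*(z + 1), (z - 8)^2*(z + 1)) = z^3 - 15*z^2 + 48*z + 64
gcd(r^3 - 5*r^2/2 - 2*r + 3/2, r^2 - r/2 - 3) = 1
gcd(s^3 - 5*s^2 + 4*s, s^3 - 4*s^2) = s^2 - 4*s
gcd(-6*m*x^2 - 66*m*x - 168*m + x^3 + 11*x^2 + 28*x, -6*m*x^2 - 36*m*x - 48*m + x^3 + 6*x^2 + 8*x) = -6*m*x - 24*m + x^2 + 4*x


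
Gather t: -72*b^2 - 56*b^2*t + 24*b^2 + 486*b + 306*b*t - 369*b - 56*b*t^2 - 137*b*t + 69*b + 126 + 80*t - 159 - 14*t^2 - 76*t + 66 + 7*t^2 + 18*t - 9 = -48*b^2 + 186*b + t^2*(-56*b - 7) + t*(-56*b^2 + 169*b + 22) + 24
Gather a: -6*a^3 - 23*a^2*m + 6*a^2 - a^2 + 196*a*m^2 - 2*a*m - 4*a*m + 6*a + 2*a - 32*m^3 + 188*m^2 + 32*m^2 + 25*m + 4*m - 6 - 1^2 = -6*a^3 + a^2*(5 - 23*m) + a*(196*m^2 - 6*m + 8) - 32*m^3 + 220*m^2 + 29*m - 7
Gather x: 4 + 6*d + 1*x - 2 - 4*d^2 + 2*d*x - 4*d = -4*d^2 + 2*d + x*(2*d + 1) + 2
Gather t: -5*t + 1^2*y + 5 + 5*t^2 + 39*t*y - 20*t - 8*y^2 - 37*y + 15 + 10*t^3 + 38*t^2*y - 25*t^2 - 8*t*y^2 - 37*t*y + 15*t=10*t^3 + t^2*(38*y - 20) + t*(-8*y^2 + 2*y - 10) - 8*y^2 - 36*y + 20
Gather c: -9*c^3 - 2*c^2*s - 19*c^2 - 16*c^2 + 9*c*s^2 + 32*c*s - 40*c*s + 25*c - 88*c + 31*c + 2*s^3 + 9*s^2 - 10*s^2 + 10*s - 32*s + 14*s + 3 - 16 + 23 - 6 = -9*c^3 + c^2*(-2*s - 35) + c*(9*s^2 - 8*s - 32) + 2*s^3 - s^2 - 8*s + 4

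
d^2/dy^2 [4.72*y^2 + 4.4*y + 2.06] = 9.44000000000000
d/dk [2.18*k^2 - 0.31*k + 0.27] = 4.36*k - 0.31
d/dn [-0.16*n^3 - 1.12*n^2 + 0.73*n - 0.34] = -0.48*n^2 - 2.24*n + 0.73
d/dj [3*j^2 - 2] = 6*j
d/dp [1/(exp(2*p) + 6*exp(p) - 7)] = 2*(-exp(p) - 3)*exp(p)/(exp(2*p) + 6*exp(p) - 7)^2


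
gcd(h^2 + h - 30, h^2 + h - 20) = 1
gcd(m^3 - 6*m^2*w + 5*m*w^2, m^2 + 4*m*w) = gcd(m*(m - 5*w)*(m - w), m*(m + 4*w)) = m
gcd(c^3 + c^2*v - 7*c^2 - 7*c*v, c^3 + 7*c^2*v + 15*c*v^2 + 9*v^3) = c + v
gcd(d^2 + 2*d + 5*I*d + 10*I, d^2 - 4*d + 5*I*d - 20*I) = d + 5*I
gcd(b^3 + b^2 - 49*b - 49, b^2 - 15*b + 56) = b - 7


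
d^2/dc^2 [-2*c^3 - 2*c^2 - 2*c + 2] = -12*c - 4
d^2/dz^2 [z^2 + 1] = 2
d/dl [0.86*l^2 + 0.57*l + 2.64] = 1.72*l + 0.57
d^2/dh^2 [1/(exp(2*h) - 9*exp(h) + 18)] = ((9 - 4*exp(h))*(exp(2*h) - 9*exp(h) + 18) + 2*(2*exp(h) - 9)^2*exp(h))*exp(h)/(exp(2*h) - 9*exp(h) + 18)^3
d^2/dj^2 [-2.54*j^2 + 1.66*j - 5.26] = -5.08000000000000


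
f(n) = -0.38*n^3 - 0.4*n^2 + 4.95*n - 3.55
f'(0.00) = 4.95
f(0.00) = -3.55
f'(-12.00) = -149.61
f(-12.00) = 536.09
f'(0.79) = 3.61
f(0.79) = -0.08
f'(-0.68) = 4.97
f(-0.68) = -6.98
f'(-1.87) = 2.46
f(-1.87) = -11.72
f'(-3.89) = -9.19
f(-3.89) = -6.49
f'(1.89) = -0.63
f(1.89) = 1.81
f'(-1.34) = 3.98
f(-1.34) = -9.99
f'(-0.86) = 4.79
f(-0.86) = -7.86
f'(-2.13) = 1.48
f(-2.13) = -12.24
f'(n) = -1.14*n^2 - 0.8*n + 4.95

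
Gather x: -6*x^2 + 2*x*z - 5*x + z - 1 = -6*x^2 + x*(2*z - 5) + z - 1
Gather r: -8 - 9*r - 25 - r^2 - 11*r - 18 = -r^2 - 20*r - 51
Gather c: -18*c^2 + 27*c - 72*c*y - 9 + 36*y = -18*c^2 + c*(27 - 72*y) + 36*y - 9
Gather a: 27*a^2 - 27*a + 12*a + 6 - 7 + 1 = 27*a^2 - 15*a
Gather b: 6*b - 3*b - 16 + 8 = 3*b - 8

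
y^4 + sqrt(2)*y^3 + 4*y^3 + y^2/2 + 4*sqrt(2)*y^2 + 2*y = y*(y + 4)*(sqrt(2)*y/2 + 1/2)*(sqrt(2)*y + 1)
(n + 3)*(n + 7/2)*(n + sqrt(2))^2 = n^4 + 2*sqrt(2)*n^3 + 13*n^3/2 + 25*n^2/2 + 13*sqrt(2)*n^2 + 13*n + 21*sqrt(2)*n + 21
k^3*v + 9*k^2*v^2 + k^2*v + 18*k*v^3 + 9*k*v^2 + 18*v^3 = (k + 3*v)*(k + 6*v)*(k*v + v)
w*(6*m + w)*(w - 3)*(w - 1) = 6*m*w^3 - 24*m*w^2 + 18*m*w + w^4 - 4*w^3 + 3*w^2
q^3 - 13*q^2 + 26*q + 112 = (q - 8)*(q - 7)*(q + 2)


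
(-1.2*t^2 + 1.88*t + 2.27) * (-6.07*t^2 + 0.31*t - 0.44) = 7.284*t^4 - 11.7836*t^3 - 12.6681*t^2 - 0.1235*t - 0.9988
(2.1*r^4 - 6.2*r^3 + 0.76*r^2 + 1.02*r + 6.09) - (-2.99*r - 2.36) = 2.1*r^4 - 6.2*r^3 + 0.76*r^2 + 4.01*r + 8.45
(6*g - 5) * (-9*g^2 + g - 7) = -54*g^3 + 51*g^2 - 47*g + 35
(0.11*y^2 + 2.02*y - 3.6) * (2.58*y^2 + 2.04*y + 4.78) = 0.2838*y^4 + 5.436*y^3 - 4.6414*y^2 + 2.3116*y - 17.208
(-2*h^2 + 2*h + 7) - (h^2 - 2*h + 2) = -3*h^2 + 4*h + 5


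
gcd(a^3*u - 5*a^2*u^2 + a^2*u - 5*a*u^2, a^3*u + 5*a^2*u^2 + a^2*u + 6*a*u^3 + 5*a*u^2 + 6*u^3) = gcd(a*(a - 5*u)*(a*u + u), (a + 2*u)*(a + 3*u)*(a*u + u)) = a*u + u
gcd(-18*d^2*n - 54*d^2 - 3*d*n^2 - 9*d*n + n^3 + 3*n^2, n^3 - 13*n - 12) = n + 3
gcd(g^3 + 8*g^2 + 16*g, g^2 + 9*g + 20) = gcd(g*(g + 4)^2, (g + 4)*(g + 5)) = g + 4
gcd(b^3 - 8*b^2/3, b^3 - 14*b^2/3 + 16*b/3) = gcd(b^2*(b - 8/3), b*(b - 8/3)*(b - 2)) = b^2 - 8*b/3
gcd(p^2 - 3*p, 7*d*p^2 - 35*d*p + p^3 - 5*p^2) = p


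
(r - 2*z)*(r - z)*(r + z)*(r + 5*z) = r^4 + 3*r^3*z - 11*r^2*z^2 - 3*r*z^3 + 10*z^4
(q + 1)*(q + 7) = q^2 + 8*q + 7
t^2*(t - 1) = t^3 - t^2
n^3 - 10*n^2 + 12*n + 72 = (n - 6)^2*(n + 2)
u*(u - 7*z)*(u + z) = u^3 - 6*u^2*z - 7*u*z^2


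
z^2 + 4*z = z*(z + 4)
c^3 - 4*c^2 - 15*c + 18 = (c - 6)*(c - 1)*(c + 3)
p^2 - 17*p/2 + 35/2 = (p - 5)*(p - 7/2)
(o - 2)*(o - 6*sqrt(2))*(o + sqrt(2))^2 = o^4 - 4*sqrt(2)*o^3 - 2*o^3 - 22*o^2 + 8*sqrt(2)*o^2 - 12*sqrt(2)*o + 44*o + 24*sqrt(2)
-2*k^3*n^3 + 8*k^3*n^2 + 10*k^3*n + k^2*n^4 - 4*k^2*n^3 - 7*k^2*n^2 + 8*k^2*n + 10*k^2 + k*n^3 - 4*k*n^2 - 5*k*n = (-2*k + n)*(n - 5)*(k*n + 1)*(k*n + k)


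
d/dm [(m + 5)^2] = 2*m + 10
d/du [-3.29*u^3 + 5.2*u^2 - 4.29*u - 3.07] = -9.87*u^2 + 10.4*u - 4.29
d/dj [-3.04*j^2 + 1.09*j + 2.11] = 1.09 - 6.08*j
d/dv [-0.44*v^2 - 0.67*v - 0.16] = -0.88*v - 0.67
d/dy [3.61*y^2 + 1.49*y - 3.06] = 7.22*y + 1.49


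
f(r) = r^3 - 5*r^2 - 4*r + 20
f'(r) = 3*r^2 - 10*r - 4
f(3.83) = -12.48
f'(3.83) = 1.71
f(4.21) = -10.84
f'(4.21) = 7.07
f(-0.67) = 20.13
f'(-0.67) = 4.05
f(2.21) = -2.47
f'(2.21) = -11.45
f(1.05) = 11.45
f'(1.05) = -11.19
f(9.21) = 340.27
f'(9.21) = 158.37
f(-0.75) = 19.77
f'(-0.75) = 5.19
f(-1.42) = 12.73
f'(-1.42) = 16.25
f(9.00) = 308.00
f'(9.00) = 149.00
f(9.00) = 308.00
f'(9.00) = 149.00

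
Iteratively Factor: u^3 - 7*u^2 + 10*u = (u - 2)*(u^2 - 5*u) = (u - 5)*(u - 2)*(u)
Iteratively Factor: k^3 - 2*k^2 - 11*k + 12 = (k - 1)*(k^2 - k - 12) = (k - 1)*(k + 3)*(k - 4)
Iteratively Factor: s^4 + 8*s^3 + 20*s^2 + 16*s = (s + 2)*(s^3 + 6*s^2 + 8*s) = (s + 2)*(s + 4)*(s^2 + 2*s) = (s + 2)^2*(s + 4)*(s)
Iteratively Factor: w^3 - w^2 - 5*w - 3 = (w - 3)*(w^2 + 2*w + 1) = (w - 3)*(w + 1)*(w + 1)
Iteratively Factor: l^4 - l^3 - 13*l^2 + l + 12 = (l - 4)*(l^3 + 3*l^2 - l - 3) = (l - 4)*(l + 3)*(l^2 - 1) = (l - 4)*(l - 1)*(l + 3)*(l + 1)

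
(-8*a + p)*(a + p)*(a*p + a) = -8*a^3*p - 8*a^3 - 7*a^2*p^2 - 7*a^2*p + a*p^3 + a*p^2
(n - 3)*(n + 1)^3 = n^4 - 6*n^2 - 8*n - 3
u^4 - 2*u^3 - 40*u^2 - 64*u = u*(u - 8)*(u + 2)*(u + 4)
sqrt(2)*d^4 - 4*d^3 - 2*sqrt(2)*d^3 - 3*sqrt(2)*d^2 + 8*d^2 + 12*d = d*(d - 3)*(d - 2*sqrt(2))*(sqrt(2)*d + sqrt(2))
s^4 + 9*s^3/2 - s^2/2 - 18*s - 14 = (s - 2)*(s + 1)*(s + 2)*(s + 7/2)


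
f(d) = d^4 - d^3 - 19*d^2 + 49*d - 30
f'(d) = 4*d^3 - 3*d^2 - 38*d + 49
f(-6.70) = 1104.67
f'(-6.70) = -1034.12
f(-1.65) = -150.67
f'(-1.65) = 85.56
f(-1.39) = -128.40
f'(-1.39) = 85.28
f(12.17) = 17886.02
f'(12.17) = 6352.15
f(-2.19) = -194.93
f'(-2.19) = 75.82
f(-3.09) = -242.15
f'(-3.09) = 19.76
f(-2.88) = -236.03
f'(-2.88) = 38.01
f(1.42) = 2.47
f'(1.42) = 0.44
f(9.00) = 4704.00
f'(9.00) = 2380.00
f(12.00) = 16830.00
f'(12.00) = 6073.00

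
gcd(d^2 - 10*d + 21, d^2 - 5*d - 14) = d - 7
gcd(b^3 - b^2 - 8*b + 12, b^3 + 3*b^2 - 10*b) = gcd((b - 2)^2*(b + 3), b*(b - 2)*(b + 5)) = b - 2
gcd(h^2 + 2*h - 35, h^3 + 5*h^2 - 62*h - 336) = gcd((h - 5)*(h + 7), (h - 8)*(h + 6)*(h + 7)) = h + 7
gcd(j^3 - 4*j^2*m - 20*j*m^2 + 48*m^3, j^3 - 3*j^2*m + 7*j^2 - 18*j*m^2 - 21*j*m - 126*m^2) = j - 6*m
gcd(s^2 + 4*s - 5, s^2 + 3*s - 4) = s - 1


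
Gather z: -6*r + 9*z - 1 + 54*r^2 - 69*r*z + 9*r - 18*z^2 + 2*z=54*r^2 + 3*r - 18*z^2 + z*(11 - 69*r) - 1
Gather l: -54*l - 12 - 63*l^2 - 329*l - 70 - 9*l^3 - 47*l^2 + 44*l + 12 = -9*l^3 - 110*l^2 - 339*l - 70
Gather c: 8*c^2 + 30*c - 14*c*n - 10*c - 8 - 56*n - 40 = 8*c^2 + c*(20 - 14*n) - 56*n - 48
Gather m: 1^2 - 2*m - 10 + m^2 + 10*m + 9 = m^2 + 8*m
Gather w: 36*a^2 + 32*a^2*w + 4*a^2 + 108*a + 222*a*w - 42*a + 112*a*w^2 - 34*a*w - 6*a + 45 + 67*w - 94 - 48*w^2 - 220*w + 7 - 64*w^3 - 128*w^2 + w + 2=40*a^2 + 60*a - 64*w^3 + w^2*(112*a - 176) + w*(32*a^2 + 188*a - 152) - 40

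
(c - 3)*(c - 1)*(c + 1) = c^3 - 3*c^2 - c + 3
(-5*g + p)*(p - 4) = -5*g*p + 20*g + p^2 - 4*p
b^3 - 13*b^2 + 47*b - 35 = (b - 7)*(b - 5)*(b - 1)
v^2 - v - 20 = (v - 5)*(v + 4)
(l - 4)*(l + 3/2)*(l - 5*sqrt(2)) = l^3 - 5*sqrt(2)*l^2 - 5*l^2/2 - 6*l + 25*sqrt(2)*l/2 + 30*sqrt(2)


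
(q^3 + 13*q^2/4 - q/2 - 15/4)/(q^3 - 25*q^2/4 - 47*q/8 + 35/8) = 2*(q^2 + 2*q - 3)/(2*q^2 - 15*q + 7)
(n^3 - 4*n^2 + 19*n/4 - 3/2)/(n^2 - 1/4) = (2*n^2 - 7*n + 6)/(2*n + 1)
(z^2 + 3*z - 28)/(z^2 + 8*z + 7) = (z - 4)/(z + 1)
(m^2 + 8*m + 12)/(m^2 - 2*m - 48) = (m + 2)/(m - 8)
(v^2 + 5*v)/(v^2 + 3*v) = (v + 5)/(v + 3)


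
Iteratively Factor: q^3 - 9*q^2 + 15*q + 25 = (q - 5)*(q^2 - 4*q - 5) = (q - 5)^2*(q + 1)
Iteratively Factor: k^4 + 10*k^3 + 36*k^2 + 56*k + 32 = (k + 2)*(k^3 + 8*k^2 + 20*k + 16) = (k + 2)^2*(k^2 + 6*k + 8) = (k + 2)^3*(k + 4)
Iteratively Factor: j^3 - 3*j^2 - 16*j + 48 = (j - 3)*(j^2 - 16) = (j - 3)*(j + 4)*(j - 4)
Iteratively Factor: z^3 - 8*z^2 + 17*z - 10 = (z - 1)*(z^2 - 7*z + 10) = (z - 2)*(z - 1)*(z - 5)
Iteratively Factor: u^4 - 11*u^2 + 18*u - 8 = (u + 4)*(u^3 - 4*u^2 + 5*u - 2) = (u - 2)*(u + 4)*(u^2 - 2*u + 1) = (u - 2)*(u - 1)*(u + 4)*(u - 1)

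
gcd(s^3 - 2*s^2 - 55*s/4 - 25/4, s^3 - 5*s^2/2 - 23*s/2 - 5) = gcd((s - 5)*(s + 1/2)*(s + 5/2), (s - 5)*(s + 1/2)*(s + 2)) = s^2 - 9*s/2 - 5/2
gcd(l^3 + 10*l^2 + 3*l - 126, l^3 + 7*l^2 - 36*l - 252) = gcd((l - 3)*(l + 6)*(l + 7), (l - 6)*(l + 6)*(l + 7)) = l^2 + 13*l + 42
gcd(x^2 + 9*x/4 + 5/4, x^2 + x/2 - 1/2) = x + 1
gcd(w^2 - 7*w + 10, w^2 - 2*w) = w - 2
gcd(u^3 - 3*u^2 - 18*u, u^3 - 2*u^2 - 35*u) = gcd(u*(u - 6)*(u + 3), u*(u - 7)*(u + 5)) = u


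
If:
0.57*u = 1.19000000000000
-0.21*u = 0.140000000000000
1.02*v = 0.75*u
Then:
No Solution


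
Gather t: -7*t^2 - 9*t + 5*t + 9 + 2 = -7*t^2 - 4*t + 11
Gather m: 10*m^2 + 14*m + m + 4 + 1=10*m^2 + 15*m + 5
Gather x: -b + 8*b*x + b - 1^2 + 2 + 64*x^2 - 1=8*b*x + 64*x^2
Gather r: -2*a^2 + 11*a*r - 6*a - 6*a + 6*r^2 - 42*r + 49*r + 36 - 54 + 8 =-2*a^2 - 12*a + 6*r^2 + r*(11*a + 7) - 10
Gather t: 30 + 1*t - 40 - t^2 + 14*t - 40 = -t^2 + 15*t - 50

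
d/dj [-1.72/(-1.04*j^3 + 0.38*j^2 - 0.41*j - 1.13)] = (-5.3664*j^2 + 1.3072*j - 0.7052)/(1.04*j^3 - 0.38*j^2 + 0.41*j + 1.13)^2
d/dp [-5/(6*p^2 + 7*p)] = 5*(12*p + 7)/(p^2*(6*p + 7)^2)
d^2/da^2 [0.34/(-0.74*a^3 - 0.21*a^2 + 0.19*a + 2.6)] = ((1.5096*a + 0.1428)*(0.74*a^3 + 0.21*a^2 - 0.19*a - 2.6) - 0.34*(2.22*a^2 + 0.42*a - 0.19)*(4.44*a^2 + 0.84*a - 0.38))/(0.74*a^3 + 0.21*a^2 - 0.19*a - 2.6)^3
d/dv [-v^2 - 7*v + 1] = -2*v - 7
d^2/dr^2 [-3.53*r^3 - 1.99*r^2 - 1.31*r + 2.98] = -21.18*r - 3.98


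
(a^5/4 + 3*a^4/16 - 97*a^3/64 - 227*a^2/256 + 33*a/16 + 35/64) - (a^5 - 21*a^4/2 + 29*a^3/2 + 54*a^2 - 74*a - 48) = -3*a^5/4 + 171*a^4/16 - 1025*a^3/64 - 14051*a^2/256 + 1217*a/16 + 3107/64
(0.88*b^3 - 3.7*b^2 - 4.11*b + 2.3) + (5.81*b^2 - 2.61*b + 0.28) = 0.88*b^3 + 2.11*b^2 - 6.72*b + 2.58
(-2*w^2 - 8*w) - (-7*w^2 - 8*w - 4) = 5*w^2 + 4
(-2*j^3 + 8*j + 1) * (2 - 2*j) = 4*j^4 - 4*j^3 - 16*j^2 + 14*j + 2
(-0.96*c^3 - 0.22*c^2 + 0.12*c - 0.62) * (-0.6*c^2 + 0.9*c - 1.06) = 0.576*c^5 - 0.732*c^4 + 0.7476*c^3 + 0.7132*c^2 - 0.6852*c + 0.6572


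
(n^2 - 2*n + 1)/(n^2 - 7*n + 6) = (n - 1)/(n - 6)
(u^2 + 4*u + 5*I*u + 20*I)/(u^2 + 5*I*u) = (u + 4)/u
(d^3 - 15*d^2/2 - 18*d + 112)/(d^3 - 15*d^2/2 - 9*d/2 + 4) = (2*d^2 + d - 28)/(2*d^2 + d - 1)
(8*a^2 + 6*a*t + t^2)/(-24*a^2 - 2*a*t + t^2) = (2*a + t)/(-6*a + t)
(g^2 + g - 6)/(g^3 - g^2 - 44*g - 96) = (g - 2)/(g^2 - 4*g - 32)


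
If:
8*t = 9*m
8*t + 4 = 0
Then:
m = -4/9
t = -1/2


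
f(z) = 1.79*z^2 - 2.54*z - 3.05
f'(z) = 3.58*z - 2.54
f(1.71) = -2.16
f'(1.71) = 3.58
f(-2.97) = 20.28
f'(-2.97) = -13.17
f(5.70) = 40.63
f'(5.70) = 17.87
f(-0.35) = -1.94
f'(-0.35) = -3.79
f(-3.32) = 25.11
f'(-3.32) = -14.43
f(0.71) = -3.95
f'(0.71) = 0.00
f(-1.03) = 1.47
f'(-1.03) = -6.23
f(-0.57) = -1.02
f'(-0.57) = -4.58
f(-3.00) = 20.68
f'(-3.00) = -13.28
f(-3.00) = 20.68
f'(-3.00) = -13.28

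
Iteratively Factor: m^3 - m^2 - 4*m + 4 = (m - 1)*(m^2 - 4) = (m - 1)*(m + 2)*(m - 2)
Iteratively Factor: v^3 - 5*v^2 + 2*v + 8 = (v + 1)*(v^2 - 6*v + 8) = (v - 2)*(v + 1)*(v - 4)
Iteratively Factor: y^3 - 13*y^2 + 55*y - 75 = (y - 5)*(y^2 - 8*y + 15) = (y - 5)*(y - 3)*(y - 5)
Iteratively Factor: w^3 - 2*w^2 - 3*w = (w + 1)*(w^2 - 3*w) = (w - 3)*(w + 1)*(w)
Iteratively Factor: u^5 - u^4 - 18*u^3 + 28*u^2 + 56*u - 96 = (u - 3)*(u^4 + 2*u^3 - 12*u^2 - 8*u + 32) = (u - 3)*(u + 2)*(u^3 - 12*u + 16) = (u - 3)*(u + 2)*(u + 4)*(u^2 - 4*u + 4) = (u - 3)*(u - 2)*(u + 2)*(u + 4)*(u - 2)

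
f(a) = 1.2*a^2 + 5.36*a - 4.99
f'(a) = 2.4*a + 5.36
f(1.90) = 9.53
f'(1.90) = 9.92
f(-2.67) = -10.75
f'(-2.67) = -1.05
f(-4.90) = -2.44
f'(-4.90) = -6.40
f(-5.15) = -0.77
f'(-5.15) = -7.00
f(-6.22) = 8.10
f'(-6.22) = -9.57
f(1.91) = 9.63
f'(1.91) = 9.94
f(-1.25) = -9.82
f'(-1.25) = 2.36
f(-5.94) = 5.51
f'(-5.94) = -8.90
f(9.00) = 140.45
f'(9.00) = 26.96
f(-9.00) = 43.97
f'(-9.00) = -16.24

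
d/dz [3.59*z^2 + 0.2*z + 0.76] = 7.18*z + 0.2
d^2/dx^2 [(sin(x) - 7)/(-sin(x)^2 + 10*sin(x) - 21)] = (sin(x)^2 + 3*sin(x) - 2)/(sin(x) - 3)^3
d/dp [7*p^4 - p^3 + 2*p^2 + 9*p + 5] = 28*p^3 - 3*p^2 + 4*p + 9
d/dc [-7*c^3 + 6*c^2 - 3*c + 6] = -21*c^2 + 12*c - 3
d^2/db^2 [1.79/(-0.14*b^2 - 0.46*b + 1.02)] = (0.070168*b^2 + 0.230552*b - 1.79*(0.28*b + 0.46)*(0.56*b + 0.92) - 0.511224)/(0.14*b^2 + 0.46*b - 1.02)^3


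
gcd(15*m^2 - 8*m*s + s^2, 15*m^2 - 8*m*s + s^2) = 15*m^2 - 8*m*s + s^2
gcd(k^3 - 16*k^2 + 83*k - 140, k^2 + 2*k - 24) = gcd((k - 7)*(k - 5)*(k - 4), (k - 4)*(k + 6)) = k - 4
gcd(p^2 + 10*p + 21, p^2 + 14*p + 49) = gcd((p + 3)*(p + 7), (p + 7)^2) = p + 7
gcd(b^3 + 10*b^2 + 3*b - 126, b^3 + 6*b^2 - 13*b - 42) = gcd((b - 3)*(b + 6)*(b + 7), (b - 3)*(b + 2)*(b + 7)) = b^2 + 4*b - 21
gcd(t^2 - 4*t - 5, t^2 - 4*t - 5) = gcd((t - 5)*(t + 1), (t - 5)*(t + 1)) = t^2 - 4*t - 5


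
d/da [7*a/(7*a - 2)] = -14/(7*a - 2)^2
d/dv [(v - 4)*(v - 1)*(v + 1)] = 3*v^2 - 8*v - 1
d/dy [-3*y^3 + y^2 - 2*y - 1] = -9*y^2 + 2*y - 2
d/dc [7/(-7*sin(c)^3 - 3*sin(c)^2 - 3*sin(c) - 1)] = 21*(7*sin(c)^2 + 2*sin(c) + 1)*cos(c)/(7*sin(c)^3 + 3*sin(c)^2 + 3*sin(c) + 1)^2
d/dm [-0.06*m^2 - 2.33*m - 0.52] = -0.12*m - 2.33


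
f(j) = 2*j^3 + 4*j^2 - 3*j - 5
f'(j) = 6*j^2 + 8*j - 3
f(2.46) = 41.60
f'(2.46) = 52.99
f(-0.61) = -2.14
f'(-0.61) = -5.65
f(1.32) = 2.61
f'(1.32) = 18.01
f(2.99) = 75.25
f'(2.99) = 74.56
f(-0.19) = -4.30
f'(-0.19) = -4.30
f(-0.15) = -4.47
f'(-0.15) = -4.06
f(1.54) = 7.17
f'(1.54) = 23.55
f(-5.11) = -152.09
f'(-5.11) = 112.79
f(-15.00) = -5810.00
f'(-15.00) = 1227.00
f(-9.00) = -1112.00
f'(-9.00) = 411.00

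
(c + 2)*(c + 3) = c^2 + 5*c + 6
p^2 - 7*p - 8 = (p - 8)*(p + 1)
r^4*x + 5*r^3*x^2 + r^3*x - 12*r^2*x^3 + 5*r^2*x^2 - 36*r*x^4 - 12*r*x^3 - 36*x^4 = (r - 3*x)*(r + 2*x)*(r + 6*x)*(r*x + x)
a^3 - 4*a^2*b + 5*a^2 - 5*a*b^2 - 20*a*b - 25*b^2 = (a + 5)*(a - 5*b)*(a + b)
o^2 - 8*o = o*(o - 8)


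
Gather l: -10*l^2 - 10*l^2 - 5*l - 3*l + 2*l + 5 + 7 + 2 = -20*l^2 - 6*l + 14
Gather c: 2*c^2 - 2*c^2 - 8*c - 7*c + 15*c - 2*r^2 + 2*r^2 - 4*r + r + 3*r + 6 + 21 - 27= 0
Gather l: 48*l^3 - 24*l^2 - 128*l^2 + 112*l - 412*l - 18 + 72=48*l^3 - 152*l^2 - 300*l + 54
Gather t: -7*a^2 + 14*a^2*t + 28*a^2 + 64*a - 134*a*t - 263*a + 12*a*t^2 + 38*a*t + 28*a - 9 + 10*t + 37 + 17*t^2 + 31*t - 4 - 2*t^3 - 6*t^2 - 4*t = 21*a^2 - 171*a - 2*t^3 + t^2*(12*a + 11) + t*(14*a^2 - 96*a + 37) + 24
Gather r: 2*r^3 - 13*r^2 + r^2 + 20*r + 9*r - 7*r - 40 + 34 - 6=2*r^3 - 12*r^2 + 22*r - 12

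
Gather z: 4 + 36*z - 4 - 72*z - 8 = -36*z - 8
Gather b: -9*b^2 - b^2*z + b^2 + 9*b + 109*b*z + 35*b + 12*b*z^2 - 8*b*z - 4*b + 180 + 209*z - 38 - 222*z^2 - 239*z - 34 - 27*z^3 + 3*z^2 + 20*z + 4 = b^2*(-z - 8) + b*(12*z^2 + 101*z + 40) - 27*z^3 - 219*z^2 - 10*z + 112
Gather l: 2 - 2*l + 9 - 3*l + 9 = 20 - 5*l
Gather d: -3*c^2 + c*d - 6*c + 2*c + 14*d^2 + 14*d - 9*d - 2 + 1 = -3*c^2 - 4*c + 14*d^2 + d*(c + 5) - 1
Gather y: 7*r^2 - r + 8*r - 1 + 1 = 7*r^2 + 7*r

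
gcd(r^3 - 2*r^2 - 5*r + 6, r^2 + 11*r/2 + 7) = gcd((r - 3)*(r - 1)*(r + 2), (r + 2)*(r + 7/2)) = r + 2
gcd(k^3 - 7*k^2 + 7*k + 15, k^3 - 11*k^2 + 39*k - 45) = k^2 - 8*k + 15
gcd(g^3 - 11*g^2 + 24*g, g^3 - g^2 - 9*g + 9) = g - 3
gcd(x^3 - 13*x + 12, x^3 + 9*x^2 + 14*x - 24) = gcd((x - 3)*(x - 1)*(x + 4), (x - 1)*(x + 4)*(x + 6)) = x^2 + 3*x - 4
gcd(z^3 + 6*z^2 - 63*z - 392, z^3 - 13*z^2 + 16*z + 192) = z - 8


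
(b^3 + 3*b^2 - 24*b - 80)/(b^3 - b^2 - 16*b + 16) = (b^2 - b - 20)/(b^2 - 5*b + 4)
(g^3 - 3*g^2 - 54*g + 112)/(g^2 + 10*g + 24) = (g^3 - 3*g^2 - 54*g + 112)/(g^2 + 10*g + 24)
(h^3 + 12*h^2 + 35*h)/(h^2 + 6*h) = (h^2 + 12*h + 35)/(h + 6)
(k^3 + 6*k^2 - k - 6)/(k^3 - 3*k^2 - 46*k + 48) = (k + 1)/(k - 8)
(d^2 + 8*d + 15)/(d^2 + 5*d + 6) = (d + 5)/(d + 2)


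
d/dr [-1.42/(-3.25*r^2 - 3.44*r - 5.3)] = (-9.23*r - 4.8848)/(3.25*r^2 + 3.44*r + 5.3)^2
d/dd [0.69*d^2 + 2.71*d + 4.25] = 1.38*d + 2.71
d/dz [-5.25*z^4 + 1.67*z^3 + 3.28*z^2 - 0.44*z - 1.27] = -21.0*z^3 + 5.01*z^2 + 6.56*z - 0.44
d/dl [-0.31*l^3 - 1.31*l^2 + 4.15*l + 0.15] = -0.93*l^2 - 2.62*l + 4.15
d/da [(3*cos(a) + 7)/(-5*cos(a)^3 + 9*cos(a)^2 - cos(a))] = (-30*cos(a)^3 - 78*cos(a)^2 + 126*cos(a) - 7)*sin(a)/((5*sin(a)^2 + 9*cos(a) - 6)^2*cos(a)^2)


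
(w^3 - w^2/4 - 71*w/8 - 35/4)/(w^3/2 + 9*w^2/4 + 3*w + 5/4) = (8*w^3 - 2*w^2 - 71*w - 70)/(2*(2*w^3 + 9*w^2 + 12*w + 5))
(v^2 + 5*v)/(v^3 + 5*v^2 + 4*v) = (v + 5)/(v^2 + 5*v + 4)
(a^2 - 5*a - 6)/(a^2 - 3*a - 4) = (a - 6)/(a - 4)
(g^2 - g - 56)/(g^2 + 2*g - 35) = (g - 8)/(g - 5)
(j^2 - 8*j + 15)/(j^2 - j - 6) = (j - 5)/(j + 2)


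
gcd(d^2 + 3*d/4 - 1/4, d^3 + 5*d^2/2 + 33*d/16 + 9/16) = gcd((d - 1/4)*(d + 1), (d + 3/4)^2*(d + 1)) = d + 1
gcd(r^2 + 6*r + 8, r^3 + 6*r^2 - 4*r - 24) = r + 2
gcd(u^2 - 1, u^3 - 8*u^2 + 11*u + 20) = u + 1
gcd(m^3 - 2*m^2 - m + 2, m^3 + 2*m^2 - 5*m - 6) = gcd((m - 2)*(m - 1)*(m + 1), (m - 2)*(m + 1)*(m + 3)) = m^2 - m - 2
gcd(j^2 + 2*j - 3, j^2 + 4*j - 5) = j - 1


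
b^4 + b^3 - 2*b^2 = b^2*(b - 1)*(b + 2)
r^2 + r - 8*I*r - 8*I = (r + 1)*(r - 8*I)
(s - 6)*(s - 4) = s^2 - 10*s + 24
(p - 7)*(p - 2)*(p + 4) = p^3 - 5*p^2 - 22*p + 56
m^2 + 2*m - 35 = (m - 5)*(m + 7)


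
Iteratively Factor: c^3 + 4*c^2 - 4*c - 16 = (c + 2)*(c^2 + 2*c - 8) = (c - 2)*(c + 2)*(c + 4)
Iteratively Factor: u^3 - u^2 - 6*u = (u + 2)*(u^2 - 3*u) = u*(u + 2)*(u - 3)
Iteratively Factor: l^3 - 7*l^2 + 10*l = (l - 2)*(l^2 - 5*l) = l*(l - 2)*(l - 5)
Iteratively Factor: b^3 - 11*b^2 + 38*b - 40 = (b - 2)*(b^2 - 9*b + 20) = (b - 4)*(b - 2)*(b - 5)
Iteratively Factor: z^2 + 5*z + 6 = (z + 2)*(z + 3)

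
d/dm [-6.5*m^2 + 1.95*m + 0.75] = 1.95 - 13.0*m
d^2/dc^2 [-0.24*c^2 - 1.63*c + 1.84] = -0.480000000000000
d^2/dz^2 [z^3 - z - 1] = 6*z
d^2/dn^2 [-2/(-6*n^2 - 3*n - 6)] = 4*(-4*n^2 - 2*n + (4*n + 1)^2 - 4)/(3*(2*n^2 + n + 2)^3)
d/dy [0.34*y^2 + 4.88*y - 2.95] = 0.68*y + 4.88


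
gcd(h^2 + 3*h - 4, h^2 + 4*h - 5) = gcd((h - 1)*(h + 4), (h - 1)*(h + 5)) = h - 1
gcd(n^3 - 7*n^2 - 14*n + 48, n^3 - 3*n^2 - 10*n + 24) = n^2 + n - 6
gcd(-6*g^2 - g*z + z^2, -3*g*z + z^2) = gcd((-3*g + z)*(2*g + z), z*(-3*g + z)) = -3*g + z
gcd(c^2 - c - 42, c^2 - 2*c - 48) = c + 6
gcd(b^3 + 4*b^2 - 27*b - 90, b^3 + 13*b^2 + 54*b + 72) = b^2 + 9*b + 18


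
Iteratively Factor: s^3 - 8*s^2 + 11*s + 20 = (s + 1)*(s^2 - 9*s + 20) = (s - 4)*(s + 1)*(s - 5)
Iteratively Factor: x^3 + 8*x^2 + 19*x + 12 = (x + 1)*(x^2 + 7*x + 12) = (x + 1)*(x + 4)*(x + 3)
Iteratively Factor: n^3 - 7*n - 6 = (n - 3)*(n^2 + 3*n + 2) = (n - 3)*(n + 1)*(n + 2)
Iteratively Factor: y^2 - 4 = (y - 2)*(y + 2)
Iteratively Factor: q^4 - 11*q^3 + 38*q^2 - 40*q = (q - 4)*(q^3 - 7*q^2 + 10*q) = (q - 4)*(q - 2)*(q^2 - 5*q) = q*(q - 4)*(q - 2)*(q - 5)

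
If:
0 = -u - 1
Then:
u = -1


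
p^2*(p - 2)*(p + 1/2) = p^4 - 3*p^3/2 - p^2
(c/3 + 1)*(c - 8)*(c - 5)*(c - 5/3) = c^4/3 - 35*c^3/9 + 53*c^2/9 + 355*c/9 - 200/3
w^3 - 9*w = w*(w - 3)*(w + 3)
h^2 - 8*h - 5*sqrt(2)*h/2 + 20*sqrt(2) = (h - 8)*(h - 5*sqrt(2)/2)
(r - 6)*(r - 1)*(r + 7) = r^3 - 43*r + 42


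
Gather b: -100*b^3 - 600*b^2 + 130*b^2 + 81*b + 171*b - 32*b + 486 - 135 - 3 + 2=-100*b^3 - 470*b^2 + 220*b + 350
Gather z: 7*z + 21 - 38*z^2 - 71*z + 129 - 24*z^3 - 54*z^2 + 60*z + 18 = -24*z^3 - 92*z^2 - 4*z + 168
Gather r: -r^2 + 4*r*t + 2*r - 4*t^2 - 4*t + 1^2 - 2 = -r^2 + r*(4*t + 2) - 4*t^2 - 4*t - 1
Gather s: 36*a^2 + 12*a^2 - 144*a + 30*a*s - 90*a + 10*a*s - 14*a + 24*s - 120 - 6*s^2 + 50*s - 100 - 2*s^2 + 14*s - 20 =48*a^2 - 248*a - 8*s^2 + s*(40*a + 88) - 240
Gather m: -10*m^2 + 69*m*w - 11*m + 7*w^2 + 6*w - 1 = -10*m^2 + m*(69*w - 11) + 7*w^2 + 6*w - 1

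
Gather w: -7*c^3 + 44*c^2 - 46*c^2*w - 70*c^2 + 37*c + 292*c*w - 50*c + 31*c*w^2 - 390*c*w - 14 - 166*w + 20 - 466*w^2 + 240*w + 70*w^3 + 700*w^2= -7*c^3 - 26*c^2 - 13*c + 70*w^3 + w^2*(31*c + 234) + w*(-46*c^2 - 98*c + 74) + 6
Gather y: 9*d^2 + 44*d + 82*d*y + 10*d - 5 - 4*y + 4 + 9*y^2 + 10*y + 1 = 9*d^2 + 54*d + 9*y^2 + y*(82*d + 6)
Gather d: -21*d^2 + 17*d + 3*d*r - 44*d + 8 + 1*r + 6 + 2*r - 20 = -21*d^2 + d*(3*r - 27) + 3*r - 6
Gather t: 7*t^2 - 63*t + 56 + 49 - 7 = 7*t^2 - 63*t + 98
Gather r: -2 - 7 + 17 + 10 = 18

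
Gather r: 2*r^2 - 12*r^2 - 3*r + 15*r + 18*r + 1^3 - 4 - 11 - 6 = -10*r^2 + 30*r - 20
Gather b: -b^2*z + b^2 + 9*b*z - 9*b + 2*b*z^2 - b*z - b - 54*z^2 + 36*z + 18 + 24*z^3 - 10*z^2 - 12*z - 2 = b^2*(1 - z) + b*(2*z^2 + 8*z - 10) + 24*z^3 - 64*z^2 + 24*z + 16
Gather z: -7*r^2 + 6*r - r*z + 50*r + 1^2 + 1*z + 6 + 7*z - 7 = -7*r^2 + 56*r + z*(8 - r)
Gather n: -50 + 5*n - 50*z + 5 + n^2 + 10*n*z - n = n^2 + n*(10*z + 4) - 50*z - 45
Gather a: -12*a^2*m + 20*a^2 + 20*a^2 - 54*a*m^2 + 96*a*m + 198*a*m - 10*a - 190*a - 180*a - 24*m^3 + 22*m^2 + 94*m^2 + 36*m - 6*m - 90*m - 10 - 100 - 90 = a^2*(40 - 12*m) + a*(-54*m^2 + 294*m - 380) - 24*m^3 + 116*m^2 - 60*m - 200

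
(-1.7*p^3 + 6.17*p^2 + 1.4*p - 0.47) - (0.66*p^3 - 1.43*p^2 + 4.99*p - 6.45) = -2.36*p^3 + 7.6*p^2 - 3.59*p + 5.98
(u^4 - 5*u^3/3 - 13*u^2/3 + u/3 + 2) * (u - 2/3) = u^5 - 7*u^4/3 - 29*u^3/9 + 29*u^2/9 + 16*u/9 - 4/3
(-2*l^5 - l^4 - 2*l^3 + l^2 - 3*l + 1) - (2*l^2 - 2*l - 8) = -2*l^5 - l^4 - 2*l^3 - l^2 - l + 9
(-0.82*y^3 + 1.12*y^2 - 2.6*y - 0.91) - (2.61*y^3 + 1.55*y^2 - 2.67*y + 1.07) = -3.43*y^3 - 0.43*y^2 + 0.0699999999999998*y - 1.98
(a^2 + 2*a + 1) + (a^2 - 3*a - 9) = 2*a^2 - a - 8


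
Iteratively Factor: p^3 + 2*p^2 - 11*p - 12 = (p + 4)*(p^2 - 2*p - 3) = (p + 1)*(p + 4)*(p - 3)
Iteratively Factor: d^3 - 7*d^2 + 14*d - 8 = (d - 1)*(d^2 - 6*d + 8) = (d - 2)*(d - 1)*(d - 4)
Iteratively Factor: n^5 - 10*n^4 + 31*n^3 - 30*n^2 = (n)*(n^4 - 10*n^3 + 31*n^2 - 30*n) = n*(n - 2)*(n^3 - 8*n^2 + 15*n) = n*(n - 3)*(n - 2)*(n^2 - 5*n) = n^2*(n - 3)*(n - 2)*(n - 5)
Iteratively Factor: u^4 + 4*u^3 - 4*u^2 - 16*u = (u + 2)*(u^3 + 2*u^2 - 8*u) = u*(u + 2)*(u^2 + 2*u - 8) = u*(u + 2)*(u + 4)*(u - 2)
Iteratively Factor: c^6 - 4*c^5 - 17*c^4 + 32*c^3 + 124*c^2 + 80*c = (c - 5)*(c^5 + c^4 - 12*c^3 - 28*c^2 - 16*c) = (c - 5)*(c + 1)*(c^4 - 12*c^2 - 16*c) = c*(c - 5)*(c + 1)*(c^3 - 12*c - 16) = c*(c - 5)*(c + 1)*(c + 2)*(c^2 - 2*c - 8) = c*(c - 5)*(c + 1)*(c + 2)^2*(c - 4)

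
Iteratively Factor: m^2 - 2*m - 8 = (m + 2)*(m - 4)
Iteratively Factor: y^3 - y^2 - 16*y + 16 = (y - 1)*(y^2 - 16) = (y - 1)*(y + 4)*(y - 4)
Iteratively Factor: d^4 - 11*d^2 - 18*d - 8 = (d - 4)*(d^3 + 4*d^2 + 5*d + 2) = (d - 4)*(d + 1)*(d^2 + 3*d + 2) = (d - 4)*(d + 1)^2*(d + 2)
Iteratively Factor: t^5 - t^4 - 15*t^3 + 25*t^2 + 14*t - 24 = (t - 3)*(t^4 + 2*t^3 - 9*t^2 - 2*t + 8) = (t - 3)*(t - 2)*(t^3 + 4*t^2 - t - 4) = (t - 3)*(t - 2)*(t - 1)*(t^2 + 5*t + 4) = (t - 3)*(t - 2)*(t - 1)*(t + 1)*(t + 4)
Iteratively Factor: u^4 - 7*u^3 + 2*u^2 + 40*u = (u + 2)*(u^3 - 9*u^2 + 20*u) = u*(u + 2)*(u^2 - 9*u + 20) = u*(u - 5)*(u + 2)*(u - 4)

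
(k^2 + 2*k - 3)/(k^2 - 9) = (k - 1)/(k - 3)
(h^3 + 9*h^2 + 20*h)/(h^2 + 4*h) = h + 5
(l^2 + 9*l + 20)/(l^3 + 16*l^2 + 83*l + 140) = 1/(l + 7)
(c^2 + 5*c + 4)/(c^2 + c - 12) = (c + 1)/(c - 3)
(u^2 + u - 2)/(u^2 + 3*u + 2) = (u - 1)/(u + 1)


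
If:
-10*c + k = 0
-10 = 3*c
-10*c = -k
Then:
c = -10/3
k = -100/3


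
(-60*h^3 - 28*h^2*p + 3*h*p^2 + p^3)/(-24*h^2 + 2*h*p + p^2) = (-10*h^2 - 3*h*p + p^2)/(-4*h + p)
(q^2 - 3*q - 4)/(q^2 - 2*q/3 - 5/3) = 3*(q - 4)/(3*q - 5)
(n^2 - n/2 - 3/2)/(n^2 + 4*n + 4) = (2*n^2 - n - 3)/(2*(n^2 + 4*n + 4))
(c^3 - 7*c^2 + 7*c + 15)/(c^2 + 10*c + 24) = (c^3 - 7*c^2 + 7*c + 15)/(c^2 + 10*c + 24)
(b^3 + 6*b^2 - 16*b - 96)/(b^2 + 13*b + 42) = (b^2 - 16)/(b + 7)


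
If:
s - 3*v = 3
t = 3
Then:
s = 3*v + 3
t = 3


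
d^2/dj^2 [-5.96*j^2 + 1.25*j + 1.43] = -11.9200000000000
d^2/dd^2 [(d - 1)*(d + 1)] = 2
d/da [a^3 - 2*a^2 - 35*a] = 3*a^2 - 4*a - 35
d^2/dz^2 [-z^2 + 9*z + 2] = -2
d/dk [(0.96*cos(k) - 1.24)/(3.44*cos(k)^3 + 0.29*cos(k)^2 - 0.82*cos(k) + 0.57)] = (6.6048*cos(k)^3 - 12.5184*cos(k)^2 - 0.7192*cos(k) + 0.4696)*sin(k)/(11.8336*cos(k)^6 + 1.9952*cos(k)^5 - 5.5575*cos(k)^4 + 3.446*cos(k)^3 + 1.003*cos(k)^2 - 0.9348*cos(k) + 0.3249)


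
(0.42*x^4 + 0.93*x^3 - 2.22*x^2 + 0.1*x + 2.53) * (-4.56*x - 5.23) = -1.9152*x^5 - 6.4374*x^4 + 5.2593*x^3 + 11.1546*x^2 - 12.0598*x - 13.2319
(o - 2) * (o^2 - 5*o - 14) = o^3 - 7*o^2 - 4*o + 28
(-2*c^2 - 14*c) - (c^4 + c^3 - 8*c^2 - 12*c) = -c^4 - c^3 + 6*c^2 - 2*c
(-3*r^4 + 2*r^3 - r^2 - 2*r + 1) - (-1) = -3*r^4 + 2*r^3 - r^2 - 2*r + 2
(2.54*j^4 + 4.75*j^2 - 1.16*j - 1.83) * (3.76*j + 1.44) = 9.5504*j^5 + 3.6576*j^4 + 17.86*j^3 + 2.4784*j^2 - 8.5512*j - 2.6352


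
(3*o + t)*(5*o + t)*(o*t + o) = 15*o^3*t + 15*o^3 + 8*o^2*t^2 + 8*o^2*t + o*t^3 + o*t^2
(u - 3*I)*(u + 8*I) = u^2 + 5*I*u + 24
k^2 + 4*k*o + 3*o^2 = (k + o)*(k + 3*o)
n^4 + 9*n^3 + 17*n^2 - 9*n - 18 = (n - 1)*(n + 1)*(n + 3)*(n + 6)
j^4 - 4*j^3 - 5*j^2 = j^2*(j - 5)*(j + 1)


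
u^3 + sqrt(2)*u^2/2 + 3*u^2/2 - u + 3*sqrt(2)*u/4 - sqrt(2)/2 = (u - 1/2)*(u + 2)*(u + sqrt(2)/2)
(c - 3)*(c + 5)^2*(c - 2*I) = c^4 + 7*c^3 - 2*I*c^3 - 5*c^2 - 14*I*c^2 - 75*c + 10*I*c + 150*I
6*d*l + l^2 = l*(6*d + l)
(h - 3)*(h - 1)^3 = h^4 - 6*h^3 + 12*h^2 - 10*h + 3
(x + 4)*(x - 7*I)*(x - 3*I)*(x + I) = x^4 + 4*x^3 - 9*I*x^3 - 11*x^2 - 36*I*x^2 - 44*x - 21*I*x - 84*I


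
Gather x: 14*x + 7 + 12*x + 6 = 26*x + 13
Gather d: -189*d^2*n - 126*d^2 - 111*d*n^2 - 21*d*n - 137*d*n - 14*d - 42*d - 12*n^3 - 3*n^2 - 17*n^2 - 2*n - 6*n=d^2*(-189*n - 126) + d*(-111*n^2 - 158*n - 56) - 12*n^3 - 20*n^2 - 8*n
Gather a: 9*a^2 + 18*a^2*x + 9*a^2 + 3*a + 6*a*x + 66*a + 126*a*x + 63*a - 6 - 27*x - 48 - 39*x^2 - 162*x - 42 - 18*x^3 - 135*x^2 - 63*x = a^2*(18*x + 18) + a*(132*x + 132) - 18*x^3 - 174*x^2 - 252*x - 96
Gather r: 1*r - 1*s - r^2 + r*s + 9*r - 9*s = -r^2 + r*(s + 10) - 10*s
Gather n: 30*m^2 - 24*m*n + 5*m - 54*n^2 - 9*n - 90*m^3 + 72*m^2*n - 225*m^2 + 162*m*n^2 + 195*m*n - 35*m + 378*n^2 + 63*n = -90*m^3 - 195*m^2 - 30*m + n^2*(162*m + 324) + n*(72*m^2 + 171*m + 54)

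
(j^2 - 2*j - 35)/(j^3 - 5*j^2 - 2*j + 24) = (j^2 - 2*j - 35)/(j^3 - 5*j^2 - 2*j + 24)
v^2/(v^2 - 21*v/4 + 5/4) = 4*v^2/(4*v^2 - 21*v + 5)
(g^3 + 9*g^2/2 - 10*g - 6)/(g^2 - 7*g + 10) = (g^2 + 13*g/2 + 3)/(g - 5)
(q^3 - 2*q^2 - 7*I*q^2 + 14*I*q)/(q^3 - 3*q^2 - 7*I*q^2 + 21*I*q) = (q - 2)/(q - 3)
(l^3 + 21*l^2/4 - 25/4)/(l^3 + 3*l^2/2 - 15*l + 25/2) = (4*l + 5)/(2*(2*l - 5))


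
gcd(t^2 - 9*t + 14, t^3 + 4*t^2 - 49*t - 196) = t - 7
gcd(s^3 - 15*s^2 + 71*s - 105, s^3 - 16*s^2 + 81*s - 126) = s^2 - 10*s + 21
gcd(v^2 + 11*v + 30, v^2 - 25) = v + 5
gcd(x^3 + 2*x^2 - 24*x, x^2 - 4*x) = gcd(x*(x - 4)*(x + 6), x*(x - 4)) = x^2 - 4*x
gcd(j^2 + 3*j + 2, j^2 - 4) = j + 2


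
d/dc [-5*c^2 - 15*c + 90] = -10*c - 15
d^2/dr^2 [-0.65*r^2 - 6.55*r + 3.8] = -1.30000000000000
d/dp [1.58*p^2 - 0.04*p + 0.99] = 3.16*p - 0.04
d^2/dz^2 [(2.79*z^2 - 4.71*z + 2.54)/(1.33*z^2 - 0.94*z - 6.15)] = (7.105427357601e-15*z^4 - 9.68692200000001*z^3 + 163.882866*z^2 - 250.205718*z + 311.547118)/(2.352637*z^6 - 4.988298*z^5 - 29.110641*z^4 + 45.301796*z^3 + 134.609355*z^2 - 106.65945*z - 232.608375)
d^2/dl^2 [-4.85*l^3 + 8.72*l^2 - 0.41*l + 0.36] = 17.44 - 29.1*l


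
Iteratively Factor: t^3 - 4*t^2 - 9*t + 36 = (t - 3)*(t^2 - t - 12) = (t - 4)*(t - 3)*(t + 3)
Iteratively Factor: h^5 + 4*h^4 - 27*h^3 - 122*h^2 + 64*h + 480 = (h + 4)*(h^4 - 27*h^2 - 14*h + 120) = (h + 3)*(h + 4)*(h^3 - 3*h^2 - 18*h + 40) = (h + 3)*(h + 4)^2*(h^2 - 7*h + 10) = (h - 5)*(h + 3)*(h + 4)^2*(h - 2)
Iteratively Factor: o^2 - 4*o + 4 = (o - 2)*(o - 2)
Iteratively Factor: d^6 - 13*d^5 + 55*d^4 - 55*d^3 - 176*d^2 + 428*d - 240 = (d - 5)*(d^5 - 8*d^4 + 15*d^3 + 20*d^2 - 76*d + 48) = (d - 5)*(d - 1)*(d^4 - 7*d^3 + 8*d^2 + 28*d - 48) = (d - 5)*(d - 1)*(d + 2)*(d^3 - 9*d^2 + 26*d - 24) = (d - 5)*(d - 2)*(d - 1)*(d + 2)*(d^2 - 7*d + 12) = (d - 5)*(d - 4)*(d - 2)*(d - 1)*(d + 2)*(d - 3)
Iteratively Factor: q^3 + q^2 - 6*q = (q + 3)*(q^2 - 2*q) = (q - 2)*(q + 3)*(q)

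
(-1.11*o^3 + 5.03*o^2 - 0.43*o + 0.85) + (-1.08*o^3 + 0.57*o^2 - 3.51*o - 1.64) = -2.19*o^3 + 5.6*o^2 - 3.94*o - 0.79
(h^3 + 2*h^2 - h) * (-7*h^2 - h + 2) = -7*h^5 - 15*h^4 + 7*h^3 + 5*h^2 - 2*h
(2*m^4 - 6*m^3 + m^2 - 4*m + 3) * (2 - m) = -2*m^5 + 10*m^4 - 13*m^3 + 6*m^2 - 11*m + 6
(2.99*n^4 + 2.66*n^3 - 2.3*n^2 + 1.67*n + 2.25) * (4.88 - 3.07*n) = -9.1793*n^5 + 6.425*n^4 + 20.0418*n^3 - 16.3509*n^2 + 1.2421*n + 10.98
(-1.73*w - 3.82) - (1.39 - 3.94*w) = 2.21*w - 5.21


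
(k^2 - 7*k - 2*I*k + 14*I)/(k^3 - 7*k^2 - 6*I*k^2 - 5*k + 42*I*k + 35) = (k - 2*I)/(k^2 - 6*I*k - 5)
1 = 1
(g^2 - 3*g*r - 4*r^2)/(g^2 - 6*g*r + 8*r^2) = (-g - r)/(-g + 2*r)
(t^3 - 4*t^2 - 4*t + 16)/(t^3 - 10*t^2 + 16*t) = (t^2 - 2*t - 8)/(t*(t - 8))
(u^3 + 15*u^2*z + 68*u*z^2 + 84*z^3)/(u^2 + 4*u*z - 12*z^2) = (-u^2 - 9*u*z - 14*z^2)/(-u + 2*z)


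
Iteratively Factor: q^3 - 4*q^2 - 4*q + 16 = (q - 2)*(q^2 - 2*q - 8) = (q - 4)*(q - 2)*(q + 2)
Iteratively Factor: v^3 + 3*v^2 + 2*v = (v + 2)*(v^2 + v) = v*(v + 2)*(v + 1)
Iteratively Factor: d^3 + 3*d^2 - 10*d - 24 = (d - 3)*(d^2 + 6*d + 8) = (d - 3)*(d + 2)*(d + 4)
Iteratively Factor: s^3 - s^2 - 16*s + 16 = (s - 4)*(s^2 + 3*s - 4) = (s - 4)*(s + 4)*(s - 1)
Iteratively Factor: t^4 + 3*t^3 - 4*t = (t + 2)*(t^3 + t^2 - 2*t) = (t + 2)^2*(t^2 - t) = t*(t + 2)^2*(t - 1)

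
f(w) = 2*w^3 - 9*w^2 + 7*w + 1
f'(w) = 6*w^2 - 18*w + 7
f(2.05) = -5.24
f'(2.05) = -4.68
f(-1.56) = -39.42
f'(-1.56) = 49.68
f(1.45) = -1.68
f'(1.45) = -6.48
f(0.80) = 1.86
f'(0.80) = -3.56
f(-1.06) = -18.91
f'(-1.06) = 32.82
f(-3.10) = -166.77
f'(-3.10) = 120.46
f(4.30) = 23.70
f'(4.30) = 40.54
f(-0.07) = 0.47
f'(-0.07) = 8.29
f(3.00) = -5.00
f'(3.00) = 7.00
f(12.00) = 2245.00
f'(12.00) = 655.00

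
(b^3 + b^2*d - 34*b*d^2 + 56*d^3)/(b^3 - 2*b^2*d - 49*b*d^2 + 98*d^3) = (b - 4*d)/(b - 7*d)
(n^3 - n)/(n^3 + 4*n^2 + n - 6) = n*(n + 1)/(n^2 + 5*n + 6)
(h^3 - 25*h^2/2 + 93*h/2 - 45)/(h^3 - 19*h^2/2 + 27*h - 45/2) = (h - 6)/(h - 3)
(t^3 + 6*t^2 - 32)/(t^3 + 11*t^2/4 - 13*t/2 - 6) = 4*(t + 4)/(4*t + 3)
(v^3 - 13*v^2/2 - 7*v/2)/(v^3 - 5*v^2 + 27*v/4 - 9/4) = 2*v*(2*v^2 - 13*v - 7)/(4*v^3 - 20*v^2 + 27*v - 9)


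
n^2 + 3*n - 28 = (n - 4)*(n + 7)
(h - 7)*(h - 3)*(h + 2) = h^3 - 8*h^2 + h + 42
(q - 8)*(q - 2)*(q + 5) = q^3 - 5*q^2 - 34*q + 80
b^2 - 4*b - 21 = (b - 7)*(b + 3)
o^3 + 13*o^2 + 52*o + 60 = (o + 2)*(o + 5)*(o + 6)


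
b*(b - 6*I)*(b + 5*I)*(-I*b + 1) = -I*b^4 - 31*I*b^2 + 30*b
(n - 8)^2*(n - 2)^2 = n^4 - 20*n^3 + 132*n^2 - 320*n + 256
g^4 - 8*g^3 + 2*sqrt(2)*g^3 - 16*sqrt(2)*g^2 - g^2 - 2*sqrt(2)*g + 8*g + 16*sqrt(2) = (g - 8)*(g - 1)*(g + 1)*(g + 2*sqrt(2))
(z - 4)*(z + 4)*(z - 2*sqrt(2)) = z^3 - 2*sqrt(2)*z^2 - 16*z + 32*sqrt(2)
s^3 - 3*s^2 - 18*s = s*(s - 6)*(s + 3)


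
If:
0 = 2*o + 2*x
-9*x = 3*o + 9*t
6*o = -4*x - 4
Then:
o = -2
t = -4/3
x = 2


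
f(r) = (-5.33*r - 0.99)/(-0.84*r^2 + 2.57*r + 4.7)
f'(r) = (-5.33*r - 0.99)*(1.68*r - 2.57)/(-0.84*r^2 + 2.57*r + 4.7)^2 - 5.33/(-0.84*r^2 + 2.57*r + 4.7) = (4.4772*r^2 - 13.6981*r - (1.68*r - 2.57)*(5.33*r + 0.99) - 25.051)/(-0.84*r^2 + 2.57*r + 4.7)^2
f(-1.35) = -20.66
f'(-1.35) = -314.95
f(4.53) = 28.07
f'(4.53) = -152.05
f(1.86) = -1.66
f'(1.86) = -0.95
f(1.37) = -1.25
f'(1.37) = -0.75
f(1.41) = -1.28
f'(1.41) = -0.76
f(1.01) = -0.99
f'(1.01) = -0.69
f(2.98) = -3.44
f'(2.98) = -2.80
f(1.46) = -1.32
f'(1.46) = -0.78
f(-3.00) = -1.42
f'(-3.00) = -0.52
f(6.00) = 3.26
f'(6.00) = -1.89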